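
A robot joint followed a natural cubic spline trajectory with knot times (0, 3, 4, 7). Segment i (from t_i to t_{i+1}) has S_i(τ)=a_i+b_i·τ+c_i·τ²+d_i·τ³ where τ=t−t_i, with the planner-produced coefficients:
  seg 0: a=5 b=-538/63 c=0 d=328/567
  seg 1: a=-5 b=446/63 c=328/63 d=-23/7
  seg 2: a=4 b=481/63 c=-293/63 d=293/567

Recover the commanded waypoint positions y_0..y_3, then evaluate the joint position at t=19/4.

y_0=5 y_1=-5 y_2=4 y_3=-1
S(19/4) = 469/64

y_0 = S_0(0) = a_0 = 5
y_1 = S_1(0) = a_1 = -5
y_2 = S_2(0) = a_2 = 4
y_3 = S_2(3) = -1
t_q=19/4 is in segment 2 (τ=3/4); S_2(τ)=469/64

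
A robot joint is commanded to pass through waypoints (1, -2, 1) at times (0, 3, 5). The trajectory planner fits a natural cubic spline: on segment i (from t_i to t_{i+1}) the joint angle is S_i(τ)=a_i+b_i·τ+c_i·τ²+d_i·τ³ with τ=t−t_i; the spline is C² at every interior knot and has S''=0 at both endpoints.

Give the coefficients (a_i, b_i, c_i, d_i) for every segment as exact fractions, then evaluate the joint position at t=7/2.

  seg 0: a=1 b=-7/4 c=0 d=1/12
  seg 1: a=-2 b=1/2 c=3/4 d=-1/8
S(7/2) = -101/64

Δ: Δ0=-1, Δ1=3/2
row 1: diag=10, rhs=15; c'=1/5, d'=3/2
back: M1=3/2
M: M0=0, M1=3/2, M2=0
seg 0: a=1, c=M0/2=0, d=(M1−M0)/(6·3)=1/12, b=Δ0−h0·(2M0+M1)/6=-7/4
seg 1: a=-2, c=M1/2=3/4, d=(M2−M1)/(6·2)=-1/8, b=Δ1−h1·(2M1+M2)/6=1/2
t_q=7/2 → seg 1, τ=1/2; S=-2+1/2·τ+3/4·τ²+-1/8·τ³=-101/64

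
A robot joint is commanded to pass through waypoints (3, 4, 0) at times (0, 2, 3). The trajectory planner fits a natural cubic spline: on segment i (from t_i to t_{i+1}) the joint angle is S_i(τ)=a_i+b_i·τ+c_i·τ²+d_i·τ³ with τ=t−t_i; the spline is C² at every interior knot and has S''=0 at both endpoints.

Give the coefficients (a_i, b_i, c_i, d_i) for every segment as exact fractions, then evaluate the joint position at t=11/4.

  seg 0: a=3 b=2 c=0 d=-3/8
  seg 1: a=4 b=-5/2 c=-9/4 d=3/4
S(11/4) = 301/256

Δ: Δ0=1/2, Δ1=-4
row 1: diag=6, rhs=-27; c'=1/6, d'=-9/2
back: M1=-9/2
M: M0=0, M1=-9/2, M2=0
seg 0: a=3, c=M0/2=0, d=(M1−M0)/(6·2)=-3/8, b=Δ0−h0·(2M0+M1)/6=2
seg 1: a=4, c=M1/2=-9/4, d=(M2−M1)/(6·1)=3/4, b=Δ1−h1·(2M1+M2)/6=-5/2
t_q=11/4 → seg 1, τ=3/4; S=4+-5/2·τ+-9/4·τ²+3/4·τ³=301/256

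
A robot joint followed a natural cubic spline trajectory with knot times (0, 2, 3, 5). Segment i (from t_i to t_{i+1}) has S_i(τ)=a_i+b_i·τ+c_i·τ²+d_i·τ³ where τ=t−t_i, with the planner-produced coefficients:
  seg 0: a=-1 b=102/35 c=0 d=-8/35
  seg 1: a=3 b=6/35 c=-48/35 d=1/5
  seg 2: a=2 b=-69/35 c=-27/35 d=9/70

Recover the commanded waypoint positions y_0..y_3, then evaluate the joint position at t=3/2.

y_0 = S_0(0) = a_0 = -1
y_1 = S_1(0) = a_1 = 3
y_2 = S_2(0) = a_2 = 2
y_3 = S_2(2) = -4
t_q=3/2 is in segment 0 (τ=3/2); S_0(τ)=13/5

y_0=-1 y_1=3 y_2=2 y_3=-4
S(3/2) = 13/5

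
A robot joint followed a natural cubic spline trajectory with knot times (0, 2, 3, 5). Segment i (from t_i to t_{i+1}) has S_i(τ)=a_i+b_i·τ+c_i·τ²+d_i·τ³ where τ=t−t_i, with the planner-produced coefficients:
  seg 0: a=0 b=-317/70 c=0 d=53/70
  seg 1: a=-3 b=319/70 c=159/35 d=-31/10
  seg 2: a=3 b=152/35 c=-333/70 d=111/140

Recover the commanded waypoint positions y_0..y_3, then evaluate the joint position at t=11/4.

y_0 = S_0(0) = a_0 = 0
y_1 = S_1(0) = a_1 = -3
y_2 = S_2(0) = a_2 = 3
y_3 = S_2(2) = -1
t_q=11/4 is in segment 1 (τ=3/4); S_1(τ)=7461/4480

y_0=0 y_1=-3 y_2=3 y_3=-1
S(11/4) = 7461/4480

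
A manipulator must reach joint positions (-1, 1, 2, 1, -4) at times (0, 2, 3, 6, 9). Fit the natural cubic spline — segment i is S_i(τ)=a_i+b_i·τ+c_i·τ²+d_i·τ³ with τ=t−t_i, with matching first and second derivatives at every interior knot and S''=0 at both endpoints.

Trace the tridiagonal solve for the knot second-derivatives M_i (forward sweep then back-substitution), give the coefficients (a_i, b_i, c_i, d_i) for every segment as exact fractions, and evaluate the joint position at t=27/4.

Δ: Δ0=1, Δ1=1, Δ2=-1/3, Δ3=-5/3
row 1: diag=6, rhs=0; c'=1/6, d'=0
row 2: denom=8−1·1/6=47/6; d'=(-8−1·0)/(47/6)=-48/47
row 3: denom=12−3·18/47=510/47; d'=(-8−3·-48/47)/(510/47)=-116/255
back: M3=-116/255
back: M2=-48/47−18/47·-116/255=-72/85
back: M1=0−1/6·-72/85=12/85
M: M0=0, M1=12/85, M2=-72/85, M3=-116/255, M4=0
seg 0: a=-1, c=M0/2=0, d=(M1−M0)/(6·2)=1/85, b=Δ0−h0·(2M0+M1)/6=81/85
seg 1: a=1, c=M1/2=6/85, d=(M2−M1)/(6·1)=-14/85, b=Δ1−h1·(2M1+M2)/6=93/85
seg 2: a=2, c=M2/2=-36/85, d=(M3−M2)/(6·3)=10/459, b=Δ2−h2·(2M2+M3)/6=63/85
seg 3: a=1, c=M3/2=-58/255, d=(M4−M3)/(6·3)=58/2295, b=Δ3−h3·(2M3+M4)/6=-103/85
t_q=27/4 → seg 3, τ=3/4; S=1+-103/85·τ+-58/255·τ²+58/2295·τ³=-71/2720

  seg 0: a=-1 b=81/85 c=0 d=1/85
  seg 1: a=1 b=93/85 c=6/85 d=-14/85
  seg 2: a=2 b=63/85 c=-36/85 d=10/459
  seg 3: a=1 b=-103/85 c=-58/255 d=58/2295
S(27/4) = -71/2720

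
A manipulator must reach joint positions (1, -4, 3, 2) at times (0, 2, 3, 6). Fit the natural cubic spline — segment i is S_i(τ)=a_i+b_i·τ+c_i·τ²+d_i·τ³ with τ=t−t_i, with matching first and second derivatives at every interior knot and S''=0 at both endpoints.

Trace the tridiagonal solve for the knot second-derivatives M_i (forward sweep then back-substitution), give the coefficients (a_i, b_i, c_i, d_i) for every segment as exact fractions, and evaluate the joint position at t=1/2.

  seg 0: a=1 b=-1705/282 c=0 d=125/141
  seg 1: a=-4 b=1295/282 c=250/47 d=-821/282
  seg 2: a=3 b=916/141 c=-321/94 d=107/282
S(1/2) = -719/376

Δ: Δ0=-5/2, Δ1=7, Δ2=-1/3
row 1: diag=6, rhs=57; c'=1/6, d'=19/2
row 2: denom=8−1·1/6=47/6; d'=(-44−1·19/2)/(47/6)=-321/47
back: M2=-321/47
back: M1=19/2−1/6·-321/47=500/47
M: M0=0, M1=500/47, M2=-321/47, M3=0
seg 0: a=1, c=M0/2=0, d=(M1−M0)/(6·2)=125/141, b=Δ0−h0·(2M0+M1)/6=-1705/282
seg 1: a=-4, c=M1/2=250/47, d=(M2−M1)/(6·1)=-821/282, b=Δ1−h1·(2M1+M2)/6=1295/282
seg 2: a=3, c=M2/2=-321/94, d=(M3−M2)/(6·3)=107/282, b=Δ2−h2·(2M2+M3)/6=916/141
t_q=1/2 → seg 0, τ=1/2; S=1+-1705/282·τ+0·τ²+125/141·τ³=-719/376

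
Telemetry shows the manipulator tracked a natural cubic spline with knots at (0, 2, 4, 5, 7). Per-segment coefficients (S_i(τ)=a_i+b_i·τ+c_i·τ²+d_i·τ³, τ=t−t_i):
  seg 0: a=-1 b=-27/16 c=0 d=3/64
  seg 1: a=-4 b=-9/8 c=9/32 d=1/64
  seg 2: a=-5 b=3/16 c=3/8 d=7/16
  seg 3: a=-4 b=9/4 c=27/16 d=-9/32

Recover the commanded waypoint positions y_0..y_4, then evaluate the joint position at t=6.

y_0 = S_0(0) = a_0 = -1
y_1 = S_1(0) = a_1 = -4
y_2 = S_2(0) = a_2 = -5
y_3 = S_3(0) = a_3 = -4
y_4 = S_3(2) = 5
t_q=6 is in segment 3 (τ=1); S_3(τ)=-11/32

y_0=-1 y_1=-4 y_2=-5 y_3=-4 y_4=5
S(6) = -11/32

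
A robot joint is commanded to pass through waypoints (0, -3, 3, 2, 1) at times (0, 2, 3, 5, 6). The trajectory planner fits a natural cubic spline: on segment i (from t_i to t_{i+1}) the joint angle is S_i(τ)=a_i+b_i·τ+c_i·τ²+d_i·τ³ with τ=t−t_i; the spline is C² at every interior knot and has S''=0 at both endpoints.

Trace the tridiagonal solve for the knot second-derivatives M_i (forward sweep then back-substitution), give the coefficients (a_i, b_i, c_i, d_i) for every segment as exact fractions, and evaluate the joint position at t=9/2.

Δ: Δ0=-3/2, Δ1=6, Δ2=-1/2, Δ3=-1
row 1: diag=6, rhs=45; c'=1/6, d'=15/2
row 2: denom=6−1·1/6=35/6; d'=(-39−1·15/2)/(35/6)=-279/35
row 3: denom=6−2·12/35=186/35; d'=(-3−2·-279/35)/(186/35)=151/62
back: M3=151/62
back: M2=-279/35−12/35·151/62=-273/31
back: M1=15/2−1/6·-273/31=278/31
M: M0=0, M1=278/31, M2=-273/31, M3=151/62, M4=0
seg 0: a=0, c=M0/2=0, d=(M1−M0)/(6·2)=139/186, b=Δ0−h0·(2M0+M1)/6=-835/186
seg 1: a=-3, c=M1/2=139/31, d=(M2−M1)/(6·1)=-551/186, b=Δ1−h1·(2M1+M2)/6=833/186
seg 2: a=3, c=M2/2=-273/62, d=(M3−M2)/(6·2)=697/744, b=Δ2−h2·(2M2+M3)/6=424/93
seg 3: a=2, c=M3/2=151/124, d=(M4−M3)/(6·1)=-151/372, b=Δ3−h3·(2M3+M4)/6=-337/186
t_q=9/2 → seg 2, τ=3/2; S=3+424/93·τ+-273/62·τ²+697/744·τ³=6137/1984

  seg 0: a=0 b=-835/186 c=0 d=139/186
  seg 1: a=-3 b=833/186 c=139/31 d=-551/186
  seg 2: a=3 b=424/93 c=-273/62 d=697/744
  seg 3: a=2 b=-337/186 c=151/124 d=-151/372
S(9/2) = 6137/1984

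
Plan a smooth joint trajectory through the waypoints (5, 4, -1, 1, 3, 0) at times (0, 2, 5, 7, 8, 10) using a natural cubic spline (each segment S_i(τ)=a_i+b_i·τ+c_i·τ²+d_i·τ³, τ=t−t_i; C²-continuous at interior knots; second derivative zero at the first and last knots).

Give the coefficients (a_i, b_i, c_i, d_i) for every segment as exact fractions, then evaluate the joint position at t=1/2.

  seg 0: a=5 b=-319/3534 c=0 d=-181/1767
  seg 1: a=4 b=-4663/3534 c=-362/589 d=1763/10602
  seg 2: a=-1 b=-914/1767 c=1039/1178 d=-109/1767
  seg 3: a=1 b=4012/1767 c=603/1178 d=-2765/3534
  seg 4: a=3 b=3347/3534 c=-1081/589 d=1081/3534
S(1/2) = 23287/4712

Δ: Δ0=-1/2, Δ1=-5/3, Δ2=1, Δ3=2, Δ4=-3/2
row 1: diag=10, rhs=-7; c'=3/10, d'=-7/10
row 2: denom=10−3·3/10=91/10; d'=(16−3·-7/10)/(91/10)=181/91
row 3: denom=6−2·20/91=506/91; d'=(6−2·181/91)/(506/91)=4/11
row 4: denom=6−1·91/506=2945/506; d'=(-21−1·4/11)/(2945/506)=-2162/589
back: M4=-2162/589
back: M3=4/11−91/506·-2162/589=603/589
back: M2=181/91−20/91·603/589=1039/589
back: M1=-7/10−3/10·1039/589=-724/589
M: M0=0, M1=-724/589, M2=1039/589, M3=603/589, M4=-2162/589, M5=0
seg 0: a=5, c=M0/2=0, d=(M1−M0)/(6·2)=-181/1767, b=Δ0−h0·(2M0+M1)/6=-319/3534
seg 1: a=4, c=M1/2=-362/589, d=(M2−M1)/(6·3)=1763/10602, b=Δ1−h1·(2M1+M2)/6=-4663/3534
seg 2: a=-1, c=M2/2=1039/1178, d=(M3−M2)/(6·2)=-109/1767, b=Δ2−h2·(2M2+M3)/6=-914/1767
seg 3: a=1, c=M3/2=603/1178, d=(M4−M3)/(6·1)=-2765/3534, b=Δ3−h3·(2M3+M4)/6=4012/1767
seg 4: a=3, c=M4/2=-1081/589, d=(M5−M4)/(6·2)=1081/3534, b=Δ4−h4·(2M4+M5)/6=3347/3534
t_q=1/2 → seg 0, τ=1/2; S=5+-319/3534·τ+0·τ²+-181/1767·τ³=23287/4712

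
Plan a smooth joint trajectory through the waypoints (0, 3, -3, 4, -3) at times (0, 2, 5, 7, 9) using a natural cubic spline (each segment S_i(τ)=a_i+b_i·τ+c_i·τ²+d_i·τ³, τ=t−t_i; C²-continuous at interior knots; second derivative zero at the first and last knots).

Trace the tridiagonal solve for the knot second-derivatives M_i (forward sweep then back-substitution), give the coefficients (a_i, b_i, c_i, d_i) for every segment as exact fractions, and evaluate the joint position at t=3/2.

  seg 0: a=0 b=239/86 c=0 d=-55/172
  seg 1: a=3 b=-91/86 c=-165/86 d=23/43
  seg 2: a=-3 b=161/86 c=249/86 d=-179/172
  seg 3: a=4 b=83/86 c=-144/43 d=24/43
S(3/2) = 4251/1376

Δ: Δ0=3/2, Δ1=-2, Δ2=7/2, Δ3=-7/2
row 1: diag=10, rhs=-21; c'=3/10, d'=-21/10
row 2: denom=10−3·3/10=91/10; d'=(33−3·-21/10)/(91/10)=393/91
row 3: denom=8−2·20/91=688/91; d'=(-42−2·393/91)/(688/91)=-288/43
back: M3=-288/43
back: M2=393/91−20/91·-288/43=249/43
back: M1=-21/10−3/10·249/43=-165/43
M: M0=0, M1=-165/43, M2=249/43, M3=-288/43, M4=0
seg 0: a=0, c=M0/2=0, d=(M1−M0)/(6·2)=-55/172, b=Δ0−h0·(2M0+M1)/6=239/86
seg 1: a=3, c=M1/2=-165/86, d=(M2−M1)/(6·3)=23/43, b=Δ1−h1·(2M1+M2)/6=-91/86
seg 2: a=-3, c=M2/2=249/86, d=(M3−M2)/(6·2)=-179/172, b=Δ2−h2·(2M2+M3)/6=161/86
seg 3: a=4, c=M3/2=-144/43, d=(M4−M3)/(6·2)=24/43, b=Δ3−h3·(2M3+M4)/6=83/86
t_q=3/2 → seg 0, τ=3/2; S=0+239/86·τ+0·τ²+-55/172·τ³=4251/1376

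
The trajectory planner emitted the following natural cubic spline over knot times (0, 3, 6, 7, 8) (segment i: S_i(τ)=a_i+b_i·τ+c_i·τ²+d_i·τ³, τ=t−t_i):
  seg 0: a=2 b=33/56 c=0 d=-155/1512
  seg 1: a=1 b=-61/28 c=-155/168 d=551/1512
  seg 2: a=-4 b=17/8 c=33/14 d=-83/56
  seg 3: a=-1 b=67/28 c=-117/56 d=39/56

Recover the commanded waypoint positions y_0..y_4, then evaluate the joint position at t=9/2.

y_0=2 y_1=1 y_2=-4 y_3=-1 y_4=0
S(9/2) = -1395/448

y_0 = S_0(0) = a_0 = 2
y_1 = S_1(0) = a_1 = 1
y_2 = S_2(0) = a_2 = -4
y_3 = S_3(0) = a_3 = -1
y_4 = S_3(1) = 0
t_q=9/2 is in segment 1 (τ=3/2); S_1(τ)=-1395/448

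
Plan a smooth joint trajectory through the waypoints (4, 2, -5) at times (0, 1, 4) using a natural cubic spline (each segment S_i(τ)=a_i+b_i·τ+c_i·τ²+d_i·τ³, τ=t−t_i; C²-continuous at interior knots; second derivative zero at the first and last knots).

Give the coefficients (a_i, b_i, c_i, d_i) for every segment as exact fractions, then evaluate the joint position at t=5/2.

Δ: Δ0=-2, Δ1=-7/3
row 1: diag=8, rhs=-2; c'=3/8, d'=-1/4
back: M1=-1/4
M: M0=0, M1=-1/4, M2=0
seg 0: a=4, c=M0/2=0, d=(M1−M0)/(6·1)=-1/24, b=Δ0−h0·(2M0+M1)/6=-47/24
seg 1: a=2, c=M1/2=-1/8, d=(M2−M1)/(6·3)=1/72, b=Δ1−h1·(2M1+M2)/6=-25/12
t_q=5/2 → seg 1, τ=3/2; S=2+-25/12·τ+-1/8·τ²+1/72·τ³=-87/64

  seg 0: a=4 b=-47/24 c=0 d=-1/24
  seg 1: a=2 b=-25/12 c=-1/8 d=1/72
S(5/2) = -87/64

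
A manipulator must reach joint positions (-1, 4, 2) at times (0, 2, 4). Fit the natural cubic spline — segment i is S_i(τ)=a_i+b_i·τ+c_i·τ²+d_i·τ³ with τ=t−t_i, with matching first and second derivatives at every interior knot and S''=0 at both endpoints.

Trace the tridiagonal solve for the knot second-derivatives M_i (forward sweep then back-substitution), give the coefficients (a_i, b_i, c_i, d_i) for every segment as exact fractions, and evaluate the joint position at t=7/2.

Δ: Δ0=5/2, Δ1=-1
row 1: diag=8, rhs=-21; c'=1/4, d'=-21/8
back: M1=-21/8
M: M0=0, M1=-21/8, M2=0
seg 0: a=-1, c=M0/2=0, d=(M1−M0)/(6·2)=-7/32, b=Δ0−h0·(2M0+M1)/6=27/8
seg 1: a=4, c=M1/2=-21/16, d=(M2−M1)/(6·2)=7/32, b=Δ1−h1·(2M1+M2)/6=3/4
t_q=7/2 → seg 1, τ=3/2; S=4+3/4·τ+-21/16·τ²+7/32·τ³=745/256

  seg 0: a=-1 b=27/8 c=0 d=-7/32
  seg 1: a=4 b=3/4 c=-21/16 d=7/32
S(7/2) = 745/256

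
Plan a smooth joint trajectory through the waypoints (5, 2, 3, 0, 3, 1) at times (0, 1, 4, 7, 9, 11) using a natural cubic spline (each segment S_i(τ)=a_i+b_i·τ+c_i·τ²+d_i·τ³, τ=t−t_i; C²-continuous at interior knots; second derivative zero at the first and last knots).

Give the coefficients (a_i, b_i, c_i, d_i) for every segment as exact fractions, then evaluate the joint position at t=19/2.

Δ: Δ0=-3, Δ1=1/3, Δ2=-1, Δ3=3/2, Δ4=-1
row 1: diag=8, rhs=20; c'=3/8, d'=5/2
row 2: denom=12−3·3/8=87/8; d'=(-8−3·5/2)/(87/8)=-124/87
row 3: denom=10−3·8/29=266/29; d'=(15−3·-124/87)/(266/29)=559/266
row 4: denom=8−2·29/133=1006/133; d'=(-15−2·559/266)/(1006/133)=-1277/503
back: M4=-1277/503
back: M3=559/266−29/133·-1277/503=2671/1006
back: M2=-124/87−8/29·2671/1006=-3256/1509
back: M1=5/2−3/8·-3256/1509=3329/1006
M: M0=0, M1=3329/1006, M2=-3256/1509, M3=2671/1006, M4=-1277/503, M5=0
seg 0: a=5, c=M0/2=0, d=(M1−M0)/(6·1)=3329/6036, b=Δ0−h0·(2M0+M1)/6=-21437/6036
seg 1: a=2, c=M1/2=3329/2012, d=(M2−M1)/(6·3)=-16499/54324, b=Δ1−h1·(2M1+M2)/6=-5725/3018
seg 2: a=3, c=M2/2=-1628/1509, d=(M3−M2)/(6·3)=14525/54324, b=Δ2−h2·(2M2+M3)/6=-1025/6036
seg 3: a=0, c=M3/2=2671/2012, d=(M4−M3)/(6·2)=-5225/12072, b=Δ3−h3·(2M3+M4)/6=1739/3018
seg 4: a=3, c=M4/2=-1277/1006, d=(M5−M4)/(6·2)=1277/6036, b=Δ4−h4·(2M4+M5)/6=1045/1509
t_q=19/2 → seg 4, τ=1/2; S=3+1045/1509·τ+-1277/1006·τ²+1277/6036·τ³=49179/16096

  seg 0: a=5 b=-21437/6036 c=0 d=3329/6036
  seg 1: a=2 b=-5725/3018 c=3329/2012 d=-16499/54324
  seg 2: a=3 b=-1025/6036 c=-1628/1509 d=14525/54324
  seg 3: a=0 b=1739/3018 c=2671/2012 d=-5225/12072
  seg 4: a=3 b=1045/1509 c=-1277/1006 d=1277/6036
S(19/2) = 49179/16096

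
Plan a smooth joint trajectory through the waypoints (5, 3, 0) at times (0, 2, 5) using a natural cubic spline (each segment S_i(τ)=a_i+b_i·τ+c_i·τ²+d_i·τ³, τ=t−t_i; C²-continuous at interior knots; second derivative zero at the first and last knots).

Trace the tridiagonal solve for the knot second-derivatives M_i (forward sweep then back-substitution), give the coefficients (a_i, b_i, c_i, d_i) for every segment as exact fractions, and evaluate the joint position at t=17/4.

Δ: Δ0=-1, Δ1=-1
row 1: diag=10, rhs=0; c'=3/10, d'=0
back: M1=0
M: M0=0, M1=0, M2=0
seg 0: a=5, c=M0/2=0, d=(M1−M0)/(6·2)=0, b=Δ0−h0·(2M0+M1)/6=-1
seg 1: a=3, c=M1/2=0, d=(M2−M1)/(6·3)=0, b=Δ1−h1·(2M1+M2)/6=-1
t_q=17/4 → seg 1, τ=9/4; S=3+-1·τ+0·τ²+0·τ³=3/4

  seg 0: a=5 b=-1 c=0 d=0
  seg 1: a=3 b=-1 c=0 d=0
S(17/4) = 3/4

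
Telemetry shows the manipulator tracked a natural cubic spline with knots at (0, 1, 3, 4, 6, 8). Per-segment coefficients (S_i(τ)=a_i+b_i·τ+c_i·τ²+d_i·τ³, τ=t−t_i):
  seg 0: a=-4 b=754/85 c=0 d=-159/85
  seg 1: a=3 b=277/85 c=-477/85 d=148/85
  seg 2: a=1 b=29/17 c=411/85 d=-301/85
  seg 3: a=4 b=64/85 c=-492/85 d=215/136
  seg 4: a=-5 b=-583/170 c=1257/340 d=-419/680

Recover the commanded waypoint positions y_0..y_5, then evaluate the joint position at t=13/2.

y_0=-4 y_1=3 y_2=1 y_3=4 y_4=-5 y_5=-2
S(13/2) = -31919/5440

y_0 = S_0(0) = a_0 = -4
y_1 = S_1(0) = a_1 = 3
y_2 = S_2(0) = a_2 = 1
y_3 = S_3(0) = a_3 = 4
y_4 = S_4(0) = a_4 = -5
y_5 = S_4(2) = -2
t_q=13/2 is in segment 4 (τ=1/2); S_4(τ)=-31919/5440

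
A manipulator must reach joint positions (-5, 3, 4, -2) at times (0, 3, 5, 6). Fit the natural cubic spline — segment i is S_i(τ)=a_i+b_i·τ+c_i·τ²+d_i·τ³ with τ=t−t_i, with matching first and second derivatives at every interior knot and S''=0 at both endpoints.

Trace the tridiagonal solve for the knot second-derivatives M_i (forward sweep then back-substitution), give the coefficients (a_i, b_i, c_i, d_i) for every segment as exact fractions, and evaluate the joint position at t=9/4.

  seg 0: a=-5 b=8/3 c=0 d=0
  seg 1: a=3 b=8/3 c=0 d=-13/24
  seg 2: a=4 b=-23/6 c=-13/4 d=13/12
S(9/4) = 1

Δ: Δ0=8/3, Δ1=1/2, Δ2=-6
row 1: diag=10, rhs=-13; c'=1/5, d'=-13/10
row 2: denom=6−2·1/5=28/5; d'=(-39−2·-13/10)/(28/5)=-13/2
back: M2=-13/2
back: M1=-13/10−1/5·-13/2=0
M: M0=0, M1=0, M2=-13/2, M3=0
seg 0: a=-5, c=M0/2=0, d=(M1−M0)/(6·3)=0, b=Δ0−h0·(2M0+M1)/6=8/3
seg 1: a=3, c=M1/2=0, d=(M2−M1)/(6·2)=-13/24, b=Δ1−h1·(2M1+M2)/6=8/3
seg 2: a=4, c=M2/2=-13/4, d=(M3−M2)/(6·1)=13/12, b=Δ2−h2·(2M2+M3)/6=-23/6
t_q=9/4 → seg 0, τ=9/4; S=-5+8/3·τ+0·τ²+0·τ³=1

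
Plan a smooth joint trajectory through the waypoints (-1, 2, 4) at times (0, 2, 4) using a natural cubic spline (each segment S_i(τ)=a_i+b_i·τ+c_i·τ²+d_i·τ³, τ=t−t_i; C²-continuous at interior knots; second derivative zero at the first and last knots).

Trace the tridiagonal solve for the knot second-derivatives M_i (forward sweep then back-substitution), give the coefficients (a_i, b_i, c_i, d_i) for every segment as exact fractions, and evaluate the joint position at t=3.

  seg 0: a=-1 b=13/8 c=0 d=-1/32
  seg 1: a=2 b=5/4 c=-3/16 d=1/32
S(3) = 99/32

Δ: Δ0=3/2, Δ1=1
row 1: diag=8, rhs=-3; c'=1/4, d'=-3/8
back: M1=-3/8
M: M0=0, M1=-3/8, M2=0
seg 0: a=-1, c=M0/2=0, d=(M1−M0)/(6·2)=-1/32, b=Δ0−h0·(2M0+M1)/6=13/8
seg 1: a=2, c=M1/2=-3/16, d=(M2−M1)/(6·2)=1/32, b=Δ1−h1·(2M1+M2)/6=5/4
t_q=3 → seg 1, τ=1; S=2+5/4·τ+-3/16·τ²+1/32·τ³=99/32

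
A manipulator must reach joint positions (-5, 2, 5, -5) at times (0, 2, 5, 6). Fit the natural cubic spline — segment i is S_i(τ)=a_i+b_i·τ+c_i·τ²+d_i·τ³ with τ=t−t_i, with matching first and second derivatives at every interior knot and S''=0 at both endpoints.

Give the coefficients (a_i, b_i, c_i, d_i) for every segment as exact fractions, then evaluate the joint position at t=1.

Δ: Δ0=7/2, Δ1=1, Δ2=-10
row 1: diag=10, rhs=-15; c'=3/10, d'=-3/2
row 2: denom=8−3·3/10=71/10; d'=(-66−3·-3/2)/(71/10)=-615/71
back: M2=-615/71
back: M1=-3/2−3/10·-615/71=78/71
M: M0=0, M1=78/71, M2=-615/71, M3=0
seg 0: a=-5, c=M0/2=0, d=(M1−M0)/(6·2)=13/142, b=Δ0−h0·(2M0+M1)/6=445/142
seg 1: a=2, c=M1/2=39/71, d=(M2−M1)/(6·3)=-77/142, b=Δ1−h1·(2M1+M2)/6=601/142
seg 2: a=5, c=M2/2=-615/142, d=(M3−M2)/(6·1)=205/142, b=Δ2−h2·(2M2+M3)/6=-505/71
t_q=1 → seg 0, τ=1; S=-5+445/142·τ+0·τ²+13/142·τ³=-126/71

  seg 0: a=-5 b=445/142 c=0 d=13/142
  seg 1: a=2 b=601/142 c=39/71 d=-77/142
  seg 2: a=5 b=-505/71 c=-615/142 d=205/142
S(1) = -126/71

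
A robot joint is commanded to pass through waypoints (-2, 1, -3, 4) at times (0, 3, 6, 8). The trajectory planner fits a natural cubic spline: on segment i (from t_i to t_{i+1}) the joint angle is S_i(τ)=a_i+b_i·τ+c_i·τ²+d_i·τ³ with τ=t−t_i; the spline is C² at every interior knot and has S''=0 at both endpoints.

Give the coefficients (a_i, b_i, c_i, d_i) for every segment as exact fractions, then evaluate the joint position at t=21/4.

  seg 0: a=-2 b=449/222 c=0 d=-227/1998
  seg 1: a=1 b=-116/111 c=-227/222 d=617/1998
  seg 2: a=-3 b=257/222 c=65/37 d=-65/222
S(21/4) = -14257/4736

Δ: Δ0=1, Δ1=-4/3, Δ2=7/2
row 1: diag=12, rhs=-14; c'=1/4, d'=-7/6
row 2: denom=10−3·1/4=37/4; d'=(29−3·-7/6)/(37/4)=130/37
back: M2=130/37
back: M1=-7/6−1/4·130/37=-227/111
M: M0=0, M1=-227/111, M2=130/37, M3=0
seg 0: a=-2, c=M0/2=0, d=(M1−M0)/(6·3)=-227/1998, b=Δ0−h0·(2M0+M1)/6=449/222
seg 1: a=1, c=M1/2=-227/222, d=(M2−M1)/(6·3)=617/1998, b=Δ1−h1·(2M1+M2)/6=-116/111
seg 2: a=-3, c=M2/2=65/37, d=(M3−M2)/(6·2)=-65/222, b=Δ2−h2·(2M2+M3)/6=257/222
t_q=21/4 → seg 1, τ=9/4; S=1+-116/111·τ+-227/222·τ²+617/1998·τ³=-14257/4736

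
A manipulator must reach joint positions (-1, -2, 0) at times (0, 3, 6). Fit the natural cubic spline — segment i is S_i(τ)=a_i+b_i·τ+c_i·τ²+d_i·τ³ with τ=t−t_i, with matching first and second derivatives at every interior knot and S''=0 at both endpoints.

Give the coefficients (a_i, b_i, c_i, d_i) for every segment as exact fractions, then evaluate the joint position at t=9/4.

  seg 0: a=-1 b=-7/12 c=0 d=1/36
  seg 1: a=-2 b=1/6 c=1/4 d=-1/36
S(9/4) = -511/256

Δ: Δ0=-1/3, Δ1=2/3
row 1: diag=12, rhs=6; c'=1/4, d'=1/2
back: M1=1/2
M: M0=0, M1=1/2, M2=0
seg 0: a=-1, c=M0/2=0, d=(M1−M0)/(6·3)=1/36, b=Δ0−h0·(2M0+M1)/6=-7/12
seg 1: a=-2, c=M1/2=1/4, d=(M2−M1)/(6·3)=-1/36, b=Δ1−h1·(2M1+M2)/6=1/6
t_q=9/4 → seg 0, τ=9/4; S=-1+-7/12·τ+0·τ²+1/36·τ³=-511/256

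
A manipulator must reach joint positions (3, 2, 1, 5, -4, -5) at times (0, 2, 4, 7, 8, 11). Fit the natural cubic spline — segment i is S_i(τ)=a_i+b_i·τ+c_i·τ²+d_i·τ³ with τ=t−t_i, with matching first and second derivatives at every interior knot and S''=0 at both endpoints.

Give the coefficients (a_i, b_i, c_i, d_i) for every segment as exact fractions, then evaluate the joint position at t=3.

  seg 0: a=3 b=-137/1053 c=0 d=-779/8424
  seg 1: a=2 b=-2611/2106 c=-779/1404 d=3895/8424
  seg 2: a=1 b=2200/1053 c=779/351 d=-7807/9477
  seg 3: a=5 b=-7199/1053 c=-5470/1053 d=1064/351
  seg 4: a=-4 b=-8563/1053 c=4106/1053 d=-4106/9477
S(3) = 625/936

Δ: Δ0=-1/2, Δ1=-1/2, Δ2=4/3, Δ3=-9, Δ4=-1/3
row 1: diag=8, rhs=0; c'=1/4, d'=0
row 2: denom=10−2·1/4=19/2; d'=(11−2·0)/(19/2)=22/19
row 3: denom=8−3·6/19=134/19; d'=(-62−3·22/19)/(134/19)=-622/67
row 4: denom=8−1·19/134=1053/134; d'=(52−1·-622/67)/(1053/134)=8212/1053
back: M4=8212/1053
back: M3=-622/67−19/134·8212/1053=-10940/1053
back: M2=22/19−6/19·-10940/1053=1558/351
back: M1=0−1/4·1558/351=-779/702
M: M0=0, M1=-779/702, M2=1558/351, M3=-10940/1053, M4=8212/1053, M5=0
seg 0: a=3, c=M0/2=0, d=(M1−M0)/(6·2)=-779/8424, b=Δ0−h0·(2M0+M1)/6=-137/1053
seg 1: a=2, c=M1/2=-779/1404, d=(M2−M1)/(6·2)=3895/8424, b=Δ1−h1·(2M1+M2)/6=-2611/2106
seg 2: a=1, c=M2/2=779/351, d=(M3−M2)/(6·3)=-7807/9477, b=Δ2−h2·(2M2+M3)/6=2200/1053
seg 3: a=5, c=M3/2=-5470/1053, d=(M4−M3)/(6·1)=1064/351, b=Δ3−h3·(2M3+M4)/6=-7199/1053
seg 4: a=-4, c=M4/2=4106/1053, d=(M5−M4)/(6·3)=-4106/9477, b=Δ4−h4·(2M4+M5)/6=-8563/1053
t_q=3 → seg 1, τ=1; S=2+-2611/2106·τ+-779/1404·τ²+3895/8424·τ³=625/936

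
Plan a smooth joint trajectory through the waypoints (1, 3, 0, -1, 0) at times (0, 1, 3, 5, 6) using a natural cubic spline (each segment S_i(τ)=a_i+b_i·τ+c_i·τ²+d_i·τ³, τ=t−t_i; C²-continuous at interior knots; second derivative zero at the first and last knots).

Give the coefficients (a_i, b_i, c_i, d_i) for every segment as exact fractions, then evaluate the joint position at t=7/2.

  seg 0: a=1 b=8/3 c=0 d=-2/3
  seg 1: a=3 b=2/3 c=-2 d=11/24
  seg 2: a=0 b=-11/6 c=3/4 d=-1/24
  seg 3: a=-1 b=2/3 c=1/2 d=-1/6
S(7/2) = -47/64

Δ: Δ0=2, Δ1=-3/2, Δ2=-1/2, Δ3=1
row 1: diag=6, rhs=-21; c'=1/3, d'=-7/2
row 2: denom=8−2·1/3=22/3; d'=(6−2·-7/2)/(22/3)=39/22
row 3: denom=6−2·3/11=60/11; d'=(9−2·39/22)/(60/11)=1
back: M3=1
back: M2=39/22−3/11·1=3/2
back: M1=-7/2−1/3·3/2=-4
M: M0=0, M1=-4, M2=3/2, M3=1, M4=0
seg 0: a=1, c=M0/2=0, d=(M1−M0)/(6·1)=-2/3, b=Δ0−h0·(2M0+M1)/6=8/3
seg 1: a=3, c=M1/2=-2, d=(M2−M1)/(6·2)=11/24, b=Δ1−h1·(2M1+M2)/6=2/3
seg 2: a=0, c=M2/2=3/4, d=(M3−M2)/(6·2)=-1/24, b=Δ2−h2·(2M2+M3)/6=-11/6
seg 3: a=-1, c=M3/2=1/2, d=(M4−M3)/(6·1)=-1/6, b=Δ3−h3·(2M3+M4)/6=2/3
t_q=7/2 → seg 2, τ=1/2; S=0+-11/6·τ+3/4·τ²+-1/24·τ³=-47/64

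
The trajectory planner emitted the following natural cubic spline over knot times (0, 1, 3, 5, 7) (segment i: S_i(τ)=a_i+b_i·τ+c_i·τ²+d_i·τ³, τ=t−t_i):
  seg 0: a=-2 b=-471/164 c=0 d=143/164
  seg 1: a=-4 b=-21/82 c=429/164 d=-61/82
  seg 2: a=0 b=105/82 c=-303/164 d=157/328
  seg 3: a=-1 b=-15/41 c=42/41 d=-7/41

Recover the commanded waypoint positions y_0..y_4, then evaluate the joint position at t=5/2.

y_0=-2 y_1=-4 y_2=0 y_3=-1 y_4=1
S(5/2) = -331/328

y_0 = S_0(0) = a_0 = -2
y_1 = S_1(0) = a_1 = -4
y_2 = S_2(0) = a_2 = 0
y_3 = S_3(0) = a_3 = -1
y_4 = S_3(2) = 1
t_q=5/2 is in segment 1 (τ=3/2); S_1(τ)=-331/328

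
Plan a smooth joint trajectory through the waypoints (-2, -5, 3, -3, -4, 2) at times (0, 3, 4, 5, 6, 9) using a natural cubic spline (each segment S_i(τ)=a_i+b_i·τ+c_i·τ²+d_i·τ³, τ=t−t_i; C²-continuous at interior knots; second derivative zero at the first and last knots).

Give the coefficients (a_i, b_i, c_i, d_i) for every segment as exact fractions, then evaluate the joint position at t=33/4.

Δ: Δ0=-1, Δ1=8, Δ2=-6, Δ3=-1, Δ4=2
row 1: diag=8, rhs=54; c'=1/8, d'=27/4
row 2: denom=4−1·1/8=31/8; d'=(-84−1·27/4)/(31/8)=-726/31
row 3: denom=4−1·8/31=116/31; d'=(30−1·-726/31)/(116/31)=414/29
row 4: denom=8−1·31/116=897/116; d'=(18−1·414/29)/(897/116)=144/299
back: M4=144/299
back: M3=414/29−31/116·144/299=4230/299
back: M2=-726/31−8/31·4230/299=-8094/299
back: M1=27/4−1/8·-8094/299=3030/299
M: M0=0, M1=3030/299, M2=-8094/299, M3=4230/299, M4=144/299, M5=0
seg 0: a=-2, c=M0/2=0, d=(M1−M0)/(6·3)=505/897, b=Δ0−h0·(2M0+M1)/6=-1814/299
seg 1: a=-5, c=M1/2=1515/299, d=(M2−M1)/(6·1)=-1854/299, b=Δ1−h1·(2M1+M2)/6=2731/299
seg 2: a=3, c=M2/2=-4047/299, d=(M3−M2)/(6·1)=158/23, b=Δ2−h2·(2M2+M3)/6=199/299
seg 3: a=-3, c=M3/2=2115/299, d=(M4−M3)/(6·1)=-681/299, b=Δ3−h3·(2M3+M4)/6=-1733/299
seg 4: a=-4, c=M4/2=72/299, d=(M5−M4)/(6·3)=-8/299, b=Δ4−h4·(2M4+M5)/6=454/299
t_q=33/4 → seg 4, τ=9/4; S=-4+454/299·τ+72/299·τ²+-8/299·τ³=791/2392

  seg 0: a=-2 b=-1814/299 c=0 d=505/897
  seg 1: a=-5 b=2731/299 c=1515/299 d=-1854/299
  seg 2: a=3 b=199/299 c=-4047/299 d=158/23
  seg 3: a=-3 b=-1733/299 c=2115/299 d=-681/299
  seg 4: a=-4 b=454/299 c=72/299 d=-8/299
S(33/4) = 791/2392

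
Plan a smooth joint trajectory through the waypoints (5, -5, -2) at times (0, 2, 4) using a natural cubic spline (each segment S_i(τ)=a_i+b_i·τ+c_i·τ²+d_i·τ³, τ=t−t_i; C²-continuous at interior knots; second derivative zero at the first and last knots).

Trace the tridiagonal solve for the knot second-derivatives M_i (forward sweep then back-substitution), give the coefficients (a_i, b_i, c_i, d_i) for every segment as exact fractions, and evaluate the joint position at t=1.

  seg 0: a=5 b=-53/8 c=0 d=13/32
  seg 1: a=-5 b=-7/4 c=39/16 d=-13/32
S(1) = -39/32

Δ: Δ0=-5, Δ1=3/2
row 1: diag=8, rhs=39; c'=1/4, d'=39/8
back: M1=39/8
M: M0=0, M1=39/8, M2=0
seg 0: a=5, c=M0/2=0, d=(M1−M0)/(6·2)=13/32, b=Δ0−h0·(2M0+M1)/6=-53/8
seg 1: a=-5, c=M1/2=39/16, d=(M2−M1)/(6·2)=-13/32, b=Δ1−h1·(2M1+M2)/6=-7/4
t_q=1 → seg 0, τ=1; S=5+-53/8·τ+0·τ²+13/32·τ³=-39/32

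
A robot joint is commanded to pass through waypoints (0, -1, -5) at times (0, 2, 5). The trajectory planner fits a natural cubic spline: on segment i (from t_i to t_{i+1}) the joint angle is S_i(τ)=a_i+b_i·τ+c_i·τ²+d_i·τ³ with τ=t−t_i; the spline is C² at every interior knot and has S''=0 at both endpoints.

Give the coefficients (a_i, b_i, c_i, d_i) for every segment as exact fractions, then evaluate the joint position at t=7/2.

Δ: Δ0=-1/2, Δ1=-4/3
row 1: diag=10, rhs=-5; c'=3/10, d'=-1/2
back: M1=-1/2
M: M0=0, M1=-1/2, M2=0
seg 0: a=0, c=M0/2=0, d=(M1−M0)/(6·2)=-1/24, b=Δ0−h0·(2M0+M1)/6=-1/3
seg 1: a=-1, c=M1/2=-1/4, d=(M2−M1)/(6·3)=1/36, b=Δ1−h1·(2M1+M2)/6=-5/6
t_q=7/2 → seg 1, τ=3/2; S=-1+-5/6·τ+-1/4·τ²+1/36·τ³=-87/32

  seg 0: a=0 b=-1/3 c=0 d=-1/24
  seg 1: a=-1 b=-5/6 c=-1/4 d=1/36
S(7/2) = -87/32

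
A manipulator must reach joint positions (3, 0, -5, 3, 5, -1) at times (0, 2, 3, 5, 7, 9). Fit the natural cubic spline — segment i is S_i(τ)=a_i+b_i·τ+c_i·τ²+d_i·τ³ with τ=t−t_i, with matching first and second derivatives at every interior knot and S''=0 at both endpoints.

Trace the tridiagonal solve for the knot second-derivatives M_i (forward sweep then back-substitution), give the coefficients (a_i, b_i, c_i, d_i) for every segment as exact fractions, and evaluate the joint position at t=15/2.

  seg 0: a=3 b=289/954 c=0 d=-215/477
  seg 1: a=0 b=-4871/954 c=-430/159 d=2681/954
  seg 2: a=-5 b=-994/477 c=607/106 d=-2561/1908
  seg 3: a=3 b=2249/477 c=-370/159 d=112/477
  seg 4: a=5 b=-847/477 c=-146/159 d=73/477
S(15/2) = 4963/1272

Δ: Δ0=-3/2, Δ1=-5, Δ2=4, Δ3=1, Δ4=-3
row 1: diag=6, rhs=-21; c'=1/6, d'=-7/2
row 2: denom=6−1·1/6=35/6; d'=(54−1·-7/2)/(35/6)=69/7
row 3: denom=8−2·12/35=256/35; d'=(-18−2·69/7)/(256/35)=-165/32
row 4: denom=8−2·35/128=477/64; d'=(-24−2·-165/32)/(477/64)=-292/159
back: M4=-292/159
back: M3=-165/32−35/128·-292/159=-740/159
back: M2=69/7−12/35·-740/159=607/53
back: M1=-7/2−1/6·607/53=-860/159
M: M0=0, M1=-860/159, M2=607/53, M3=-740/159, M4=-292/159, M5=0
seg 0: a=3, c=M0/2=0, d=(M1−M0)/(6·2)=-215/477, b=Δ0−h0·(2M0+M1)/6=289/954
seg 1: a=0, c=M1/2=-430/159, d=(M2−M1)/(6·1)=2681/954, b=Δ1−h1·(2M1+M2)/6=-4871/954
seg 2: a=-5, c=M2/2=607/106, d=(M3−M2)/(6·2)=-2561/1908, b=Δ2−h2·(2M2+M3)/6=-994/477
seg 3: a=3, c=M3/2=-370/159, d=(M4−M3)/(6·2)=112/477, b=Δ3−h3·(2M3+M4)/6=2249/477
seg 4: a=5, c=M4/2=-146/159, d=(M5−M4)/(6·2)=73/477, b=Δ4−h4·(2M4+M5)/6=-847/477
t_q=15/2 → seg 4, τ=1/2; S=5+-847/477·τ+-146/159·τ²+73/477·τ³=4963/1272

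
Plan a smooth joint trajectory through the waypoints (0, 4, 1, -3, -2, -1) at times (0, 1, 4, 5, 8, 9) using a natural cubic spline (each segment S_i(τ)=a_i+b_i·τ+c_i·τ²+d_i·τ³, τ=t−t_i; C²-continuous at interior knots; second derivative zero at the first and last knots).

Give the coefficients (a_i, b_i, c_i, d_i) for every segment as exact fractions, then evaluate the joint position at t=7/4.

Δ: Δ0=4, Δ1=-1, Δ2=-4, Δ3=1/3, Δ4=1
row 1: diag=8, rhs=-30; c'=3/8, d'=-15/4
row 2: denom=8−3·3/8=55/8; d'=(-18−3·-15/4)/(55/8)=-54/55
row 3: denom=8−1·8/55=432/55; d'=(26−1·-54/55)/(432/55)=371/108
row 4: denom=8−3·55/144=329/48; d'=(4−3·371/108)/(329/48)=-908/987
back: M4=-908/987
back: M3=371/108−55/144·-908/987=11212/2961
back: M2=-54/55−8/55·11212/2961=-4538/2961
back: M1=-15/4−3/8·-4538/2961=-3134/987
M: M0=0, M1=-3134/987, M2=-4538/2961, M3=11212/2961, M4=-908/987, M5=0
seg 0: a=0, c=M0/2=0, d=(M1−M0)/(6·1)=-1567/2961, b=Δ0−h0·(2M0+M1)/6=13411/2961
seg 1: a=4, c=M1/2=-1567/987, d=(M2−M1)/(6·3)=2432/26649, b=Δ1−h1·(2M1+M2)/6=8710/2961
seg 2: a=1, c=M2/2=-2269/2961, d=(M3−M2)/(6·1)=125/141, b=Δ2−h2·(2M2+M3)/6=-12200/2961
seg 3: a=-3, c=M3/2=5606/2961, d=(M4−M3)/(6·3)=-6968/26649, b=Δ3−h3·(2M3+M4)/6=-8863/2961
seg 4: a=-2, c=M4/2=-454/987, d=(M5−M4)/(6·1)=454/2961, b=Δ4−h4·(2M4+M5)/6=3869/2961
t_q=7/4 → seg 1, τ=3/4; S=4+8710/2961·τ+-1567/987·τ²+2432/26649·τ³=28171/5264

  seg 0: a=0 b=13411/2961 c=0 d=-1567/2961
  seg 1: a=4 b=8710/2961 c=-1567/987 d=2432/26649
  seg 2: a=1 b=-12200/2961 c=-2269/2961 d=125/141
  seg 3: a=-3 b=-8863/2961 c=5606/2961 d=-6968/26649
  seg 4: a=-2 b=3869/2961 c=-454/987 d=454/2961
S(7/4) = 28171/5264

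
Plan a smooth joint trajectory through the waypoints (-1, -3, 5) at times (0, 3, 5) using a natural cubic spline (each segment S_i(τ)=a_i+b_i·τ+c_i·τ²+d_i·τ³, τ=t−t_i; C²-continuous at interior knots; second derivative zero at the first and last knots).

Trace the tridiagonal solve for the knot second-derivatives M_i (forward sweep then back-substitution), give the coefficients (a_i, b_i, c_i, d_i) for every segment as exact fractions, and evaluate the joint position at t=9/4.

  seg 0: a=-1 b=-31/15 c=0 d=7/45
  seg 1: a=-3 b=32/15 c=7/5 d=-7/30
S(9/4) = -1241/320

Δ: Δ0=-2/3, Δ1=4
row 1: diag=10, rhs=28; c'=1/5, d'=14/5
back: M1=14/5
M: M0=0, M1=14/5, M2=0
seg 0: a=-1, c=M0/2=0, d=(M1−M0)/(6·3)=7/45, b=Δ0−h0·(2M0+M1)/6=-31/15
seg 1: a=-3, c=M1/2=7/5, d=(M2−M1)/(6·2)=-7/30, b=Δ1−h1·(2M1+M2)/6=32/15
t_q=9/4 → seg 0, τ=9/4; S=-1+-31/15·τ+0·τ²+7/45·τ³=-1241/320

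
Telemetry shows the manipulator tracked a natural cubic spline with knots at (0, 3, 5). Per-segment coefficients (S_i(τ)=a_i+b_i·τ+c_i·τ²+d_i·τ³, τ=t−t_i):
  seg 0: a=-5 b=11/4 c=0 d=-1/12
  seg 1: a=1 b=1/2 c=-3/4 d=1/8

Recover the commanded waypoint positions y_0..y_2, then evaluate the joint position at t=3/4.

y_0 = S_0(0) = a_0 = -5
y_1 = S_1(0) = a_1 = 1
y_2 = S_1(2) = 0
t_q=3/4 is in segment 0 (τ=3/4); S_0(τ)=-761/256

y_0=-5 y_1=1 y_2=0
S(3/4) = -761/256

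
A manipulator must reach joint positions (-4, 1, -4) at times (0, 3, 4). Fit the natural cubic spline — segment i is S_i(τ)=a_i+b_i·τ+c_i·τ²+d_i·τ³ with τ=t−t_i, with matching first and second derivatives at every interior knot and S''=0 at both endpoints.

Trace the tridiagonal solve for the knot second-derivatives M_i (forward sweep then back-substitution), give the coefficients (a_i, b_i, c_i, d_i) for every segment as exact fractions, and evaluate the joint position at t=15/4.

Δ: Δ0=5/3, Δ1=-5
row 1: diag=8, rhs=-40; c'=1/8, d'=-5
back: M1=-5
M: M0=0, M1=-5, M2=0
seg 0: a=-4, c=M0/2=0, d=(M1−M0)/(6·3)=-5/18, b=Δ0−h0·(2M0+M1)/6=25/6
seg 1: a=1, c=M1/2=-5/2, d=(M2−M1)/(6·1)=5/6, b=Δ1−h1·(2M1+M2)/6=-10/3
t_q=15/4 → seg 1, τ=3/4; S=1+-10/3·τ+-5/2·τ²+5/6·τ³=-327/128

  seg 0: a=-4 b=25/6 c=0 d=-5/18
  seg 1: a=1 b=-10/3 c=-5/2 d=5/6
S(15/4) = -327/128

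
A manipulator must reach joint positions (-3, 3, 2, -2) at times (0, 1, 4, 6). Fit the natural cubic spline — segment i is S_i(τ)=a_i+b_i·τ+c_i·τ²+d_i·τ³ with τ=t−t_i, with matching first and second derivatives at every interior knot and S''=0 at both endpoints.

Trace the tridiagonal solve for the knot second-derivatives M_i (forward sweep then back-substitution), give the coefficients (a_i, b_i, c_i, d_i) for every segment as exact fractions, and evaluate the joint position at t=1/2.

Δ: Δ0=6, Δ1=-1/3, Δ2=-2
row 1: diag=8, rhs=-38; c'=3/8, d'=-19/4
row 2: denom=10−3·3/8=71/8; d'=(-10−3·-19/4)/(71/8)=34/71
back: M2=34/71
back: M1=-19/4−3/8·34/71=-350/71
M: M0=0, M1=-350/71, M2=34/71, M3=0
seg 0: a=-3, c=M0/2=0, d=(M1−M0)/(6·1)=-175/213, b=Δ0−h0·(2M0+M1)/6=1453/213
seg 1: a=3, c=M1/2=-175/71, d=(M2−M1)/(6·3)=64/213, b=Δ1−h1·(2M1+M2)/6=928/213
seg 2: a=2, c=M2/2=17/71, d=(M3−M2)/(6·2)=-17/426, b=Δ2−h2·(2M2+M3)/6=-494/213
t_q=1/2 → seg 0, τ=1/2; S=-3+1453/213·τ+0·τ²+-175/213·τ³=175/568

  seg 0: a=-3 b=1453/213 c=0 d=-175/213
  seg 1: a=3 b=928/213 c=-175/71 d=64/213
  seg 2: a=2 b=-494/213 c=17/71 d=-17/426
S(1/2) = 175/568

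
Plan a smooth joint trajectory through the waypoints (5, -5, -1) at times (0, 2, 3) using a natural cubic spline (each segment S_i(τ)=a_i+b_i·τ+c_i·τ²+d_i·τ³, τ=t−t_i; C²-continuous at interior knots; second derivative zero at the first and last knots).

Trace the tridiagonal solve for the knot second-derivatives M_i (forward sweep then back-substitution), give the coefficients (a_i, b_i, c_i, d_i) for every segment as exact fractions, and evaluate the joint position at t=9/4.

Δ: Δ0=-5, Δ1=4
row 1: diag=6, rhs=54; c'=1/6, d'=9
back: M1=9
M: M0=0, M1=9, M2=0
seg 0: a=5, c=M0/2=0, d=(M1−M0)/(6·2)=3/4, b=Δ0−h0·(2M0+M1)/6=-8
seg 1: a=-5, c=M1/2=9/2, d=(M2−M1)/(6·1)=-3/2, b=Δ1−h1·(2M1+M2)/6=1
t_q=9/4 → seg 1, τ=1/4; S=-5+1·τ+9/2·τ²+-3/2·τ³=-575/128

  seg 0: a=5 b=-8 c=0 d=3/4
  seg 1: a=-5 b=1 c=9/2 d=-3/2
S(9/4) = -575/128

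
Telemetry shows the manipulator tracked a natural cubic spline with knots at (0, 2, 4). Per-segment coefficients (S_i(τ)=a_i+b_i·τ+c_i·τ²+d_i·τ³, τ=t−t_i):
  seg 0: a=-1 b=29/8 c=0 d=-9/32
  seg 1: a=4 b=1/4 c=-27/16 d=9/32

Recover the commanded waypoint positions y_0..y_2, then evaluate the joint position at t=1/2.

y_0 = S_0(0) = a_0 = -1
y_1 = S_1(0) = a_1 = 4
y_2 = S_1(2) = 0
t_q=1/2 is in segment 0 (τ=1/2); S_0(τ)=199/256

y_0=-1 y_1=4 y_2=0
S(1/2) = 199/256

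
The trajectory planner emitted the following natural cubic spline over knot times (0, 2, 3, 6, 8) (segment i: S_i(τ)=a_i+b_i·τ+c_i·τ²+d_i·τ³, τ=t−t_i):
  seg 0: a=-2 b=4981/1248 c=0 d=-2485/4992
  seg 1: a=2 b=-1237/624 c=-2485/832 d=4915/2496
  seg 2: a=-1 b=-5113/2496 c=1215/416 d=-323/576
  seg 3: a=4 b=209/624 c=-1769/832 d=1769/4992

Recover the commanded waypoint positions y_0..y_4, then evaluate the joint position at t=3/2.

y_0 = S_0(0) = a_0 = -2
y_1 = S_1(0) = a_1 = 2
y_2 = S_2(0) = a_2 = -1
y_3 = S_3(0) = a_3 = 4
y_4 = S_3(2) = -1
t_q=3/2 is in segment 0 (τ=3/2); S_0(τ)=30707/13312

y_0=-2 y_1=2 y_2=-1 y_3=4 y_4=-1
S(3/2) = 30707/13312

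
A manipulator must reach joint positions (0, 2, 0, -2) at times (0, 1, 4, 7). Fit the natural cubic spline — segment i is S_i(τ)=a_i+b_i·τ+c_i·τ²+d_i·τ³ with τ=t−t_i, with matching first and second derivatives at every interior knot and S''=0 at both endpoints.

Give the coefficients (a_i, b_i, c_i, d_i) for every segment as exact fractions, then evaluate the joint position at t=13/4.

  seg 0: a=0 b=206/87 c=0 d=-32/87
  seg 1: a=2 b=110/87 c=-32/29 d=40/261
  seg 2: a=0 b=-106/87 c=8/29 d=-8/261
S(13/4) = 233/232

Δ: Δ0=2, Δ1=-2/3, Δ2=-2/3
row 1: diag=8, rhs=-16; c'=3/8, d'=-2
row 2: denom=12−3·3/8=87/8; d'=(0−3·-2)/(87/8)=16/29
back: M2=16/29
back: M1=-2−3/8·16/29=-64/29
M: M0=0, M1=-64/29, M2=16/29, M3=0
seg 0: a=0, c=M0/2=0, d=(M1−M0)/(6·1)=-32/87, b=Δ0−h0·(2M0+M1)/6=206/87
seg 1: a=2, c=M1/2=-32/29, d=(M2−M1)/(6·3)=40/261, b=Δ1−h1·(2M1+M2)/6=110/87
seg 2: a=0, c=M2/2=8/29, d=(M3−M2)/(6·3)=-8/261, b=Δ2−h2·(2M2+M3)/6=-106/87
t_q=13/4 → seg 1, τ=9/4; S=2+110/87·τ+-32/29·τ²+40/261·τ³=233/232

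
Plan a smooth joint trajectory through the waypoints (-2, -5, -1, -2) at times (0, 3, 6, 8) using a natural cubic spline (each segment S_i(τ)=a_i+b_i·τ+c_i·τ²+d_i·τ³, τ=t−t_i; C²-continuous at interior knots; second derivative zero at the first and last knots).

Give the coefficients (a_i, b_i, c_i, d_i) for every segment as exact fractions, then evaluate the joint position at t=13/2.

Δ: Δ0=-1, Δ1=4/3, Δ2=-1/2
row 1: diag=12, rhs=14; c'=1/4, d'=7/6
row 2: denom=10−3·1/4=37/4; d'=(-11−3·7/6)/(37/4)=-58/37
back: M2=-58/37
back: M1=7/6−1/4·-58/37=173/111
M: M0=0, M1=173/111, M2=-58/37, M3=0
seg 0: a=-2, c=M0/2=0, d=(M1−M0)/(6·3)=173/1998, b=Δ0−h0·(2M0+M1)/6=-395/222
seg 1: a=-5, c=M1/2=173/222, d=(M2−M1)/(6·3)=-347/1998, b=Δ1−h1·(2M1+M2)/6=62/111
seg 2: a=-1, c=M2/2=-29/37, d=(M3−M2)/(6·2)=29/222, b=Δ2−h2·(2M2+M3)/6=121/222
t_q=13/2 → seg 2, τ=1/2; S=-1+121/222·τ+-29/37·τ²+29/222·τ³=-537/592

  seg 0: a=-2 b=-395/222 c=0 d=173/1998
  seg 1: a=-5 b=62/111 c=173/222 d=-347/1998
  seg 2: a=-1 b=121/222 c=-29/37 d=29/222
S(13/2) = -537/592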